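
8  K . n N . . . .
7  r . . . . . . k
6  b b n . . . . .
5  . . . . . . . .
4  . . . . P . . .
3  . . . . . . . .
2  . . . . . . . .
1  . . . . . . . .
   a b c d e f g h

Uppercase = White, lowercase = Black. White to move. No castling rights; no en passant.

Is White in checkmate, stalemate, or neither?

checkmate

White to move; white king on a8.
In check: yes, from the black rook on a7.
King squares — a7: attacked by Bb6; b7: attacked by Ba6; b8: attacked by Nc6.
Legal moves for White: none.
In check with no legal moves → checkmate.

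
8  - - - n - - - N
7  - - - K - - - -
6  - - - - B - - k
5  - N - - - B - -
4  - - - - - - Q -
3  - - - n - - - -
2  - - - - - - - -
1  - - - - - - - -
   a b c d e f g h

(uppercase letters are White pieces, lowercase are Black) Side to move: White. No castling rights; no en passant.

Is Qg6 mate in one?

After Qg6: black king on h6; in check: yes, from the white queen on g6.
King squares — g5: attacked by Qg6; h5: attacked by Qg6; g6: attacked by Bf5; g7: attacked by Qg6; h7: attacked by Qg6.
Black has no legal moves → checkmate.

yes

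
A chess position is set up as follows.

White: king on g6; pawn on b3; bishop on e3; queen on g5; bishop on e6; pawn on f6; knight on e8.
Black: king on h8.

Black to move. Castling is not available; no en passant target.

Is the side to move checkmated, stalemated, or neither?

stalemate

Black to move; black king on h8.
In check: no.
King squares — g7: attacked by Pf6; h7: attacked by Kg6; g8: attacked by Be6.
Legal moves for Black: none.
Not in check and no legal moves → stalemate.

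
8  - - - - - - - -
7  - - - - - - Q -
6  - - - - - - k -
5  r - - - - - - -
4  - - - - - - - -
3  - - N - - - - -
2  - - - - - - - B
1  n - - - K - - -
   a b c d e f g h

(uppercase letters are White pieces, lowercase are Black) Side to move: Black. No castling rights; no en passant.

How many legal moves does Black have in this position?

3

Black to move; king on g6.
In check: yes, from the white queen on g7.
Legal moves: Kxg7, Kh5, Kf5.
Count: 3.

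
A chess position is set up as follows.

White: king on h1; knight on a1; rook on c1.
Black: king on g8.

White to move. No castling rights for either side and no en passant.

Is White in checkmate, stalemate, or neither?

neither

White to move; white king on h1.
In check: no.
Legal moves for White: Kh2, Kg2, Kg1, Rc8+, Rc7, Rc6, Rc5, Rc4, Rc3, Rc2, Rg1+, Rf1, Re1, Rd1, Rb1, Nb3, Nc2.
White has 17 legal moves and is not in check → neither.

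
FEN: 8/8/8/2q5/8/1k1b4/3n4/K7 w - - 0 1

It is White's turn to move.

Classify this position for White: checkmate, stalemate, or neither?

stalemate

White to move; white king on a1.
In check: no.
King squares — b1: attacked by Nd2; a2: attacked by Kb3; b2: attacked by Kb3.
Legal moves for White: none.
Not in check and no legal moves → stalemate.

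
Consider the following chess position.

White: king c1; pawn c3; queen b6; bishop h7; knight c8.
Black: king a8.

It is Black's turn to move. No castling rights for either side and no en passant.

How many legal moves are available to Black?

0

Black to move; king on a8.
In check: no.
Legal moves: none.
Count: 0.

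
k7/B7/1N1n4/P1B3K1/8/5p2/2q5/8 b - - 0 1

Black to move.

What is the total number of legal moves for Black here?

2

Black to move; king on a8.
In check: yes, from the white knight on b6.
Legal moves: Kb7, Kxa7.
Count: 2.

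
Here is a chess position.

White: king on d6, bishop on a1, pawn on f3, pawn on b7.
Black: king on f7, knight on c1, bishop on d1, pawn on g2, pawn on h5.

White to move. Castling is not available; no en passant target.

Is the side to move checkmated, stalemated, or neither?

White to move; white king on d6.
In check: no.
Legal moves for White: Kd7, Kc7, Kc6, Ke5, Kd5, Kc5, Bh8, Bg7, Bf6, Be5, Bd4, Bc3, Bb2, b8=Q, b8=R, b8=B, b8=N, f4.
White has 18 legal moves and is not in check → neither.

neither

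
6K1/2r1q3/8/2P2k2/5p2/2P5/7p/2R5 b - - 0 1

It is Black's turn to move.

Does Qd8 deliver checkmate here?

After Qd8: white king on g8; in check: yes, from the black queen on d8.
King squares — f7: attacked by Rc7; g7: attacked by Rc7; h7: attacked by Rc7; f8: attacked by Qd8; h8: attacked by Qd8.
White has no legal moves → checkmate.

yes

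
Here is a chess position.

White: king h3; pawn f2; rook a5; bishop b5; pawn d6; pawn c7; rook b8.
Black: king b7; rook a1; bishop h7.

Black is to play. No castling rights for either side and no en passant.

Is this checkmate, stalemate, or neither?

Black to move; black king on b7.
In check: yes, from the white rook on b8.
King squares — a6: attacked by Ra5; b6: attacked by Rb8; c6: attacked by Bb5; a7: attacked by Ra5; c7: attacked by Pd6; a8: attacked by Ra5; b8: attacked by Pc7; c8: attacked by Rb8.
Legal moves for Black: none.
In check with no legal moves → checkmate.

checkmate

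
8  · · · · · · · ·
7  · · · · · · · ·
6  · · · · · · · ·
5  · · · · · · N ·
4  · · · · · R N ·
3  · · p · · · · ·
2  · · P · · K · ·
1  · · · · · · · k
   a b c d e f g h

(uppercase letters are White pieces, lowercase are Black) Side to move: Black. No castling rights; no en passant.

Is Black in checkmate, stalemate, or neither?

Black to move; black king on h1.
In check: no.
King squares — g1: attacked by Kf2; g2: attacked by Kf2; h2: attacked by Ng4.
Legal moves for Black: none.
Not in check and no legal moves → stalemate.

stalemate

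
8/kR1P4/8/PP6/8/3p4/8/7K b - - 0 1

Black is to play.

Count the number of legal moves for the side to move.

2

Black to move; king on a7.
In check: yes, from the white rook on b7.
Legal moves: Ka8, Kxb7.
Count: 2.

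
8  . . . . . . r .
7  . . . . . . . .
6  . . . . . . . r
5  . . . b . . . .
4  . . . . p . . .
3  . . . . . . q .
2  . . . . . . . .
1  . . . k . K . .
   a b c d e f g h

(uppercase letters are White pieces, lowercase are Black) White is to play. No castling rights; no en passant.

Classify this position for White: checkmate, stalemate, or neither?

White to move; white king on f1.
In check: no.
King squares — e1: attacked by Kd1; g1: attacked by Qg3; e2: attacked by Kd1; f2: attacked by Qg3; g2: attacked by Qg3.
Legal moves for White: none.
Not in check and no legal moves → stalemate.

stalemate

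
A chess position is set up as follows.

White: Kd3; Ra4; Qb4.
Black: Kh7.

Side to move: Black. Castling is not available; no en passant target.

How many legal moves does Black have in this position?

Black to move; king on h7.
In check: no.
Legal moves: Kh8, Kg8, Kg7, Kh6, Kg6.
Count: 5.

5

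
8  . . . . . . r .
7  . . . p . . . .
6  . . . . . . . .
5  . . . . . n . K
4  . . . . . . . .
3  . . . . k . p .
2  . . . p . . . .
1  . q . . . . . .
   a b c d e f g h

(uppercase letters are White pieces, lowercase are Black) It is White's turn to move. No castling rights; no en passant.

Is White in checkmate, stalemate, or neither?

White to move; white king on h5.
In check: no.
King squares — g4: attacked by Rg8; h4: attacked by Nf5; g5: attacked by Rg8; g6: attacked by Rg8; h6: attacked by Nf5.
Legal moves for White: none.
Not in check and no legal moves → stalemate.

stalemate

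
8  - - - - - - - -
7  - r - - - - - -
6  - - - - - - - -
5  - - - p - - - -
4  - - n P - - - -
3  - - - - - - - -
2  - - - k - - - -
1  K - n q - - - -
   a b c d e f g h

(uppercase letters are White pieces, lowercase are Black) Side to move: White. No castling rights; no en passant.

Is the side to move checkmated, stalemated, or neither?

stalemate

White to move; white king on a1.
In check: no.
King squares — b1: attacked by Rb7; a2: attacked by Nc1; b2: attacked by Nc4.
Legal moves for White: none.
Not in check and no legal moves → stalemate.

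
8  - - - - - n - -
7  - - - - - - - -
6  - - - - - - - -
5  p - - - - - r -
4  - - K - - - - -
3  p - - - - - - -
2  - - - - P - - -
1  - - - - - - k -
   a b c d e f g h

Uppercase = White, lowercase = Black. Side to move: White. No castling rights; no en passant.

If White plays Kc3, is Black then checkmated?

no

After Kc3: black king on g1; in check: no.
Black is not in check, so this cannot be checkmate.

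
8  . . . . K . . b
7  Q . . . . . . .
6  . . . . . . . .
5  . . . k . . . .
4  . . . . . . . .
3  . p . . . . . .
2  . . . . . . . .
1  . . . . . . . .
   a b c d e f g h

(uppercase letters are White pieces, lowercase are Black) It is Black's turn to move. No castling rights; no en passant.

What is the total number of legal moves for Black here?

14

Black to move; king on d5.
In check: no.
Legal moves: Bg7, Bf6, Be5, Bd4, Bc3, Bb2, Ba1, Ke6, Kd6, Kc6, Ke5, Ke4, Kc4, b2.
Count: 14.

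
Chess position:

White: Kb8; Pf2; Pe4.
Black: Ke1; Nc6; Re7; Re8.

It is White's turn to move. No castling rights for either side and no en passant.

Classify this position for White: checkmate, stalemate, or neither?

checkmate

White to move; white king on b8.
In check: yes, from the black knight on c6 and the black rook on e8.
King squares — a7: attacked by Nc6; b7: attacked by Re7; c7: attacked by Re7; a8: attacked by Re8; c8: attacked by Re8.
Legal moves for White: none.
In check with no legal moves → checkmate.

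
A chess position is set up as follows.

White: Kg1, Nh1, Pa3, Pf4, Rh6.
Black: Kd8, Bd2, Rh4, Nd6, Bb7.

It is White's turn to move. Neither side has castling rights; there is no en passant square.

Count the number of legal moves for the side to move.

White to move; king on g1.
In check: no.
Legal moves: Rh8+, Rh7, Rg6, Rf6, Re6, Rxd6+, Rh5, Rxh4, Ng3, Nf2, Kf2, Kf1, f5, a4.
Count: 14.

14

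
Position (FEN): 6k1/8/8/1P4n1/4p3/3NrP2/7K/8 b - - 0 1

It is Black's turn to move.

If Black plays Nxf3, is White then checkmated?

After Nxf3: white king on h2; in check: yes, from the black knight on f3.
White has 4 legal replies: Kh3, Kg3, Kg2, Kh1.
In check but a legal move exists → not checkmate.

no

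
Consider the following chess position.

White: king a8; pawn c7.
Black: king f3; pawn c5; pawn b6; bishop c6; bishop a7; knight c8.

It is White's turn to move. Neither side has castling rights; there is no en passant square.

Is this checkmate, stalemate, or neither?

White to move; white king on a8.
In check: yes, from the black bishop on c6.
King squares — a7: attacked by Nc8; b7: attacked by Bc6; b8: attacked by Ba7.
Legal moves for White: none.
In check with no legal moves → checkmate.

checkmate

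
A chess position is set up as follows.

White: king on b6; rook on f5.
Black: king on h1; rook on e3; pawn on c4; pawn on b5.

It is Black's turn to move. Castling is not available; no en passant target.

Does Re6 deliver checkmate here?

After Re6: white king on b6; in check: yes, from the black rook on e6.
White has 6 legal replies: Kc7, Kb7, Ka7, Kc5, Kxb5, Ka5.
In check but a legal move exists → not checkmate.

no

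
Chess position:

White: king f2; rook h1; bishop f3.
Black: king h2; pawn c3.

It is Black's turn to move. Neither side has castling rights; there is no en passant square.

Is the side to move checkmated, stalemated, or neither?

checkmate

Black to move; black king on h2.
In check: yes, from the white rook on h1.
King squares — g1: attacked by Rh1; h1: attacked by Bf3; g2: attacked by Kf2; g3: attacked by Kf2; h3: attacked by Rh1.
Legal moves for Black: none.
In check with no legal moves → checkmate.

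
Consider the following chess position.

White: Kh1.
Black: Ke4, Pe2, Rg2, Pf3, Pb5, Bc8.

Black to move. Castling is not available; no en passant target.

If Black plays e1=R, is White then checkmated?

After e1=R: white king on h1; in check: yes, from the black rook on e1.
King squares — g1: attacked by Re1; g2: attacked by Pf3; h2: attacked by Rg2.
White has no legal moves → checkmate.

yes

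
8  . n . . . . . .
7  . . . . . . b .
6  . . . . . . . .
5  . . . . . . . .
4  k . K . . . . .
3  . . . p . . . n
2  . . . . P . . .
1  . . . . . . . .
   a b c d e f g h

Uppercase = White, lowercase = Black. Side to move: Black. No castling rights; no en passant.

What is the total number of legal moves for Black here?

Black to move; king on a4.
In check: no.
Legal moves: Nd7, Nc6, Na6, Bh8, Bf8, Bh6, Bf6, Be5, Bd4, Bc3, Bb2, Ba1, Ka5, Ka3, Ng5, Nf4, Nf2, Ng1, dxe2, d2.
Count: 20.

20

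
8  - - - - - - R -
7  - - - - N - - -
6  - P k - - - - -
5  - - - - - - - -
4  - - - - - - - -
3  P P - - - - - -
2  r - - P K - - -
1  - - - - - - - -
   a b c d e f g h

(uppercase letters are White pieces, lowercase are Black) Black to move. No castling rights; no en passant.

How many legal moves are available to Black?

Black to move; king on c6.
In check: yes, from the white knight on e7.
Legal moves: Kd7, Kb7, Kd6, Kxb6, Kc5, Kb5.
Count: 6.

6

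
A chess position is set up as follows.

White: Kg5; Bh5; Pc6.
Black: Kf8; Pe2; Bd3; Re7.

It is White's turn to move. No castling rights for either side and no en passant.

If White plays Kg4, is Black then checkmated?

no

After Kg4: black king on f8; in check: no.
Black is not in check, so this cannot be checkmate.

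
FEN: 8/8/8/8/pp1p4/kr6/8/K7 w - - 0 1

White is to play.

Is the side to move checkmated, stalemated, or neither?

stalemate

White to move; white king on a1.
In check: no.
King squares — b1: attacked by Rb3; a2: attacked by Ka3; b2: attacked by Ka3.
Legal moves for White: none.
Not in check and no legal moves → stalemate.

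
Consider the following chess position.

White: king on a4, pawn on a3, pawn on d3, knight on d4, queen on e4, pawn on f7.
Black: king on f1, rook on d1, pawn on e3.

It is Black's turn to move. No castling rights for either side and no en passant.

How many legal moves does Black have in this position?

Black to move; king on f1.
In check: no.
Legal moves: Kf2, Kg1, Ke1, Rxd3, Rd2, Re1, Rc1, Rb1, Ra1, e2.
Count: 10.

10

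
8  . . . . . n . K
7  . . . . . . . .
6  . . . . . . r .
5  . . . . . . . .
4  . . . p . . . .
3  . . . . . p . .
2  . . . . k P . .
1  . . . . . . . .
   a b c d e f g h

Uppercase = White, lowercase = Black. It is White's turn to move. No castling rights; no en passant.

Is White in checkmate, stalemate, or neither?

White to move; white king on h8.
In check: no.
King squares — g7: attacked by Rg6; h7: attacked by Nf8; g8: attacked by Rg6.
Legal moves for White: none.
Not in check and no legal moves → stalemate.

stalemate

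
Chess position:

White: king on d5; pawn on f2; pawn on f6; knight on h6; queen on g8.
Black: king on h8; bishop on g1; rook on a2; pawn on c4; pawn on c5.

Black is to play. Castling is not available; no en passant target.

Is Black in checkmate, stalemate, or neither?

Black to move; black king on h8.
In check: yes, from the white queen on g8.
King squares — g7: attacked by Pf6; h7: attacked by Qg8; g8: attacked by Nh6.
Legal moves for Black: none.
In check with no legal moves → checkmate.

checkmate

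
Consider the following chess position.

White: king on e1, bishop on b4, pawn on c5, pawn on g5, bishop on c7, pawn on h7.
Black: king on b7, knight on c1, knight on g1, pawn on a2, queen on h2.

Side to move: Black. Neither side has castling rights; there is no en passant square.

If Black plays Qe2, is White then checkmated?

After Qe2: white king on e1; in check: yes, from the black queen on e2.
King squares — d1: attacked by Qe2; f1: attacked by Qe2; d2: attacked by Qe2; e2: attacked by Nc1; f2: attacked by Qe2.
White has no legal moves → checkmate.

yes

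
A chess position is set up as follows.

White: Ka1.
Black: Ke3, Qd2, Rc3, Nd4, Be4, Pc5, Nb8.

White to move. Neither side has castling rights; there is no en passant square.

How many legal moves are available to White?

White to move; king on a1.
In check: no.
Legal moves: none.
Count: 0.

0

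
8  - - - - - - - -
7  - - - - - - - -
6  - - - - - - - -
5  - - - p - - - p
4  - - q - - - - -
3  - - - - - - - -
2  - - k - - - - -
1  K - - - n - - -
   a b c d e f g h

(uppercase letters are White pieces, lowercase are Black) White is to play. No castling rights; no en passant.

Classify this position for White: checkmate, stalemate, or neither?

stalemate

White to move; white king on a1.
In check: no.
King squares — b1: attacked by Kc2; a2: attacked by Qc4; b2: attacked by Kc2.
Legal moves for White: none.
Not in check and no legal moves → stalemate.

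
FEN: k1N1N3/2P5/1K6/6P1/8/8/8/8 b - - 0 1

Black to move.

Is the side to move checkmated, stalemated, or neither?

Black to move; black king on a8.
In check: no.
King squares — a7: attacked by Kb6; b7: attacked by Kb6; b8: attacked by Pc7.
Legal moves for Black: none.
Not in check and no legal moves → stalemate.

stalemate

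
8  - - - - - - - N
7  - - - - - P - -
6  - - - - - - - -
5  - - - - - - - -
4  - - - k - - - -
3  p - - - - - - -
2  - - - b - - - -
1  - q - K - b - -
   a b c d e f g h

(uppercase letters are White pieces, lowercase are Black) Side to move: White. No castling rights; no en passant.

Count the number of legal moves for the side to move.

1

White to move; king on d1.
In check: yes, from the black queen on b1.
Legal moves: Kxd2.
Count: 1.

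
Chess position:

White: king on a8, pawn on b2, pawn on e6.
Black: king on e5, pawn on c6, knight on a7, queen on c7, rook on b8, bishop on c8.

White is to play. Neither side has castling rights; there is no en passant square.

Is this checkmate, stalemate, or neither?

checkmate

White to move; white king on a8.
In check: yes, from the black rook on b8.
King squares — a7: attacked by Qc7; b7: attacked by Qc7; b8: attacked by Qc7.
Legal moves for White: none.
In check with no legal moves → checkmate.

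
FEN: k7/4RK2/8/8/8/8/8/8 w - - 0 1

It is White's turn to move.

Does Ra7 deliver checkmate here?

no

After Ra7: black king on a8; in check: yes, from the white rook on a7.
Black has 2 legal replies: Kb8, Kxa7.
In check but a legal move exists → not checkmate.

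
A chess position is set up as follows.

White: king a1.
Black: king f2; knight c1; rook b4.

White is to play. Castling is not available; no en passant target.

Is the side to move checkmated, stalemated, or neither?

stalemate

White to move; white king on a1.
In check: no.
King squares — b1: attacked by Rb4; a2: attacked by Nc1; b2: attacked by Rb4.
Legal moves for White: none.
Not in check and no legal moves → stalemate.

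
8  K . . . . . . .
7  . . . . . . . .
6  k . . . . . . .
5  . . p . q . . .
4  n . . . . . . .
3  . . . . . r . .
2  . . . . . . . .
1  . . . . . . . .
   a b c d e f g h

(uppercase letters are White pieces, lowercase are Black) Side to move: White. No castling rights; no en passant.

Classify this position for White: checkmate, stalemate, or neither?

White to move; white king on a8.
In check: no.
King squares — a7: attacked by Ka6; b7: attacked by Ka6; b8: attacked by Qe5.
Legal moves for White: none.
Not in check and no legal moves → stalemate.

stalemate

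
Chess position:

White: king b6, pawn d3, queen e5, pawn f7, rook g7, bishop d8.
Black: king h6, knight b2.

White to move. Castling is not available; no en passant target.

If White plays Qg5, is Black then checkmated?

yes

After Qg5: black king on h6; in check: yes, from the white queen on g5.
King squares — g5: attacked by Rg7; h5: attacked by Qg5; g6: attacked by Qg5; g7: attacked by Qg5; h7: attacked by Rg7.
Black has no legal moves → checkmate.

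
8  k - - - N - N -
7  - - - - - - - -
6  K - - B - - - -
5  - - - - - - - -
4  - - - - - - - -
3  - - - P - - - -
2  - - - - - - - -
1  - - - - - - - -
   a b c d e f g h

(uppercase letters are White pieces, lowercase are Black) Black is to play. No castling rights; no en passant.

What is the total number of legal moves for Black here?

Black to move; king on a8.
In check: no.
Legal moves: none.
Count: 0.

0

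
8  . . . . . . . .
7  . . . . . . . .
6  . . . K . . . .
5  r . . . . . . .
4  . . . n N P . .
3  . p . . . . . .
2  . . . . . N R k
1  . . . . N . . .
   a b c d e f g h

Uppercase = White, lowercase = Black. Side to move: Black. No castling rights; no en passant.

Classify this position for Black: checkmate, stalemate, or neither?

checkmate

Black to move; black king on h2.
In check: yes, from the white rook on g2.
King squares — g1: attacked by Rg2; h1: attacked by Nf2; g2: attacked by Ne1; g3: attacked by Rg2; h3: attacked by Nf2.
Legal moves for Black: none.
In check with no legal moves → checkmate.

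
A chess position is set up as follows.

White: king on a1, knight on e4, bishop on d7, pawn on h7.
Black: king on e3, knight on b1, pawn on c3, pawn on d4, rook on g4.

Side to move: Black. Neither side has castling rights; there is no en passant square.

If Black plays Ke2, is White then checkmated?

After Ke2: white king on a1; in check: no.
White is not in check, so this cannot be checkmate.

no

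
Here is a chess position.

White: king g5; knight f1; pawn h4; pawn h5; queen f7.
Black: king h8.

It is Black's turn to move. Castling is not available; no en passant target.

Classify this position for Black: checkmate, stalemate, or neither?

Black to move; black king on h8.
In check: no.
King squares — g7: attacked by Qf7; h7: attacked by Qf7; g8: attacked by Qf7.
Legal moves for Black: none.
Not in check and no legal moves → stalemate.

stalemate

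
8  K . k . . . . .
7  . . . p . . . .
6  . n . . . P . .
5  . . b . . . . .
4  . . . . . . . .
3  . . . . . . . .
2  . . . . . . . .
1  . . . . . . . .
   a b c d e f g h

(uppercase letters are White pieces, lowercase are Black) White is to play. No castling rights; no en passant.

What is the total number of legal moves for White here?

White to move; king on a8.
In check: yes, from the black knight on b6.
Legal moves: Ka7.
Count: 1.

1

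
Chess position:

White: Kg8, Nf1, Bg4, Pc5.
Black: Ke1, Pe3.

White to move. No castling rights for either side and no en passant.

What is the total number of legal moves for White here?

White to move; king on g8.
In check: no.
Legal moves: Kh8, Kf8, Kh7, Kg7, Kf7, Bc8, Bd7, Be6, Bh5, Bf5, Bh3, Bf3, Be2, Bd1, Ng3, Nxe3, Nh2, Nd2, c6.
Count: 19.

19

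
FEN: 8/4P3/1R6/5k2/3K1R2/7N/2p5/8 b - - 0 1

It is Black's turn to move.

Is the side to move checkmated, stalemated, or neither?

Black to move; black king on f5.
In check: yes, from the white rook on f4.
King squares — e4: attacked by Kd4; f4: attacked by Nh3; g4: attacked by Rf4; e5: attacked by Kd4; g5: attacked by Nh3; e6: attacked by Rb6; f6: attacked by Rf4; g6: attacked by Rb6.
Legal moves for Black: none.
In check with no legal moves → checkmate.

checkmate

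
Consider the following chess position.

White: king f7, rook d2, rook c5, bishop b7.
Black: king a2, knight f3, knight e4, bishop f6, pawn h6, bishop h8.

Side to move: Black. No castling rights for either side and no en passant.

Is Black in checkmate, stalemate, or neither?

Black to move; black king on a2.
In check: yes, from the white rook on d2.
Legal moves for Black: Kb3, Ka3, Kb1, Ka1, Bb2, Nexd2, Nfxd2.
Black is in check but has 7 legal moves → neither.

neither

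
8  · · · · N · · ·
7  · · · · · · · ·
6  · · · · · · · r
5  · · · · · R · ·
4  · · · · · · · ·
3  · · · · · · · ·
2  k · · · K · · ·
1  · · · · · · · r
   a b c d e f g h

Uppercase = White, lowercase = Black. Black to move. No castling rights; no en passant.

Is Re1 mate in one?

no

After Re1: white king on e2; in check: yes, from the black rook on e1.
White has 5 legal replies: Kf3, Kd3, Kf2, Kd2, Kxe1.
In check but a legal move exists → not checkmate.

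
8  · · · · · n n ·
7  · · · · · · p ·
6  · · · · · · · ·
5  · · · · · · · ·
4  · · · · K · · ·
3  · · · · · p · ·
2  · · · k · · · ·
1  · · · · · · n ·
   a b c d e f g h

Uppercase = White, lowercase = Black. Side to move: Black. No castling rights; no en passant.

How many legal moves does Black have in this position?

18

Black to move; king on d2.
In check: no.
Legal moves: Ne7, Nh6, Nf6+, Nh7, Nd7, Ng6, Ne6, Kc3, Ke2, Kc2, Ke1, Kd1, Kc1, Nh3, Ne2, g6, f2, g5.
Count: 18.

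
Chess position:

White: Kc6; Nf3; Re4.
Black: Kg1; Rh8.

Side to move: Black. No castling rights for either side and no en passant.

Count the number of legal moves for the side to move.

Black to move; king on g1.
In check: yes, from the white knight on f3.
Legal moves: Kg2, Kf2, Kh1, Kf1.
Count: 4.

4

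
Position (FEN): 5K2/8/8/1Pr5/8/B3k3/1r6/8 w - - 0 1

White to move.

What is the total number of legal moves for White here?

White to move; king on f8.
In check: no.
Legal moves: Kg8, Ke8, Kg7, Kf7, Ke7, Bxc5+, Bb4, Bxb2, b6.
Count: 9.

9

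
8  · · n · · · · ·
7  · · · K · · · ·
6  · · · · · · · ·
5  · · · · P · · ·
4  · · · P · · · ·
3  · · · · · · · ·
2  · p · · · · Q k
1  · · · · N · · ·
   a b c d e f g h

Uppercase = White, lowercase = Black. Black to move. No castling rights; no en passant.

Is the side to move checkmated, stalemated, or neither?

Black to move; black king on h2.
In check: yes, from the white queen on g2.
King squares — g1: attacked by Qg2; h1: attacked by Qg2; g2: attacked by Ne1; g3: attacked by Qg2; h3: attacked by Qg2.
Legal moves for Black: none.
In check with no legal moves → checkmate.

checkmate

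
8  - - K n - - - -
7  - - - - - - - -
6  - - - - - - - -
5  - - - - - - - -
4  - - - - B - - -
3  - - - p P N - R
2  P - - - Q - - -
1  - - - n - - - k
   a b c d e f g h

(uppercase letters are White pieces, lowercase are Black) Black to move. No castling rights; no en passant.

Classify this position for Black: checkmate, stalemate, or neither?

Black to move; black king on h1.
In check: yes, from the white rook on h3.
King squares — g1: attacked by Nf3; g2: attacked by Qe2; h2: attacked by Qe2.
Legal moves for Black: none.
In check with no legal moves → checkmate.

checkmate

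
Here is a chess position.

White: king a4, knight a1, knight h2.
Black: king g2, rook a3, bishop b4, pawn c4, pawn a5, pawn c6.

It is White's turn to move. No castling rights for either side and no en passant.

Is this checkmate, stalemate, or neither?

checkmate

White to move; white king on a4.
In check: yes, from the black rook on a3.
King squares — a3: attacked by Bb4; b3: attacked by Ra3; b4: attacked by Pa5; a5: attacked by Ra3; b5: attacked by Pc6.
Legal moves for White: none.
In check with no legal moves → checkmate.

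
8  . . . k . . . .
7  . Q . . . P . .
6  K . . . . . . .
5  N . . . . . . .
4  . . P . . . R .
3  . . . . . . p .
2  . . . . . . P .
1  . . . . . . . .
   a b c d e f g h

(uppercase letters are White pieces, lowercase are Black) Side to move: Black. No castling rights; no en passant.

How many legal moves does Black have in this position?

0

Black to move; king on d8.
In check: no.
Legal moves: none.
Count: 0.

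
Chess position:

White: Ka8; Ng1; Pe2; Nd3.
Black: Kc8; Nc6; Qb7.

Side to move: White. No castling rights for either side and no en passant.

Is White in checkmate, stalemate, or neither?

White to move; white king on a8.
In check: yes, from the black queen on b7.
King squares — a7: attacked by Nc6; b7: attacked by Kc8; b8: attacked by Nc6.
Legal moves for White: none.
In check with no legal moves → checkmate.

checkmate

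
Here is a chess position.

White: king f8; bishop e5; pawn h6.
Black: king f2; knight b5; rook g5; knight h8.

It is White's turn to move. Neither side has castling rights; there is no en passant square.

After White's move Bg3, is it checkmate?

no

After Bg3: black king on f2; in check: yes, from the white bishop on g3.
Black has 8 legal replies: Kxg3, Kf3, Ke3, Kg2, Ke2, Kg1, Kf1, Rxg3.
In check but a legal move exists → not checkmate.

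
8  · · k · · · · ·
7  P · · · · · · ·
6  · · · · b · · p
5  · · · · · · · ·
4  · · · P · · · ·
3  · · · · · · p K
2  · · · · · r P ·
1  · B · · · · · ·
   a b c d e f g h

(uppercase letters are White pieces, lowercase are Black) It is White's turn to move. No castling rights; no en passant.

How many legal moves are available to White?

White to move; king on h3.
In check: yes, from the black bishop on e6.
Legal moves: Kh4, Kxg3, Bf5.
Count: 3.

3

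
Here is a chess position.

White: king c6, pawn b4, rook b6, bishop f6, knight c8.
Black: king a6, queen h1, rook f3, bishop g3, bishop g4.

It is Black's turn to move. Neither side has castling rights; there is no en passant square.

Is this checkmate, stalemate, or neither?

checkmate

Black to move; black king on a6.
In check: yes, from the white rook on b6.
King squares — a5: attacked by Pb4; b5: attacked by Rb6; b6: attacked by Kc6; a7: attacked by Nc8; b7: attacked by Rb6.
Legal moves for Black: none.
In check with no legal moves → checkmate.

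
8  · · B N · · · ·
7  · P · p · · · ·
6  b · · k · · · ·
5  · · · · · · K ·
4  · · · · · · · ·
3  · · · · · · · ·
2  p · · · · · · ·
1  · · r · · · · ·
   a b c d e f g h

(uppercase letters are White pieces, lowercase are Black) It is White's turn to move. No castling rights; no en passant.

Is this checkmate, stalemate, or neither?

White to move; white king on g5.
In check: no.
Legal moves for White: Nf7+, Ne6, Nc6, Bxd7, Kh6, Kg6, Kf6, Kh5, Kf5, Kh4, Kg4, Kf4, b8=Q+, b8=R, b8=B+, b8=N.
White has 16 legal moves and is not in check → neither.

neither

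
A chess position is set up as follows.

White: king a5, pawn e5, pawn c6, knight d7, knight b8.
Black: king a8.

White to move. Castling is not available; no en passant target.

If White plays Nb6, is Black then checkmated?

After Nb6: black king on a8; in check: yes, from the white knight on b6.
Black has 2 legal replies: Kxb8, Ka7.
In check but a legal move exists → not checkmate.

no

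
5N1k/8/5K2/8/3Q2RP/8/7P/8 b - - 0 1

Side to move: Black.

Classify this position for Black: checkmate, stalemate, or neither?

Black to move; black king on h8.
In check: no.
King squares — g7: attacked by Rg4; h7: attacked by Nf8; g8: attacked by Rg4.
Legal moves for Black: none.
Not in check and no legal moves → stalemate.

stalemate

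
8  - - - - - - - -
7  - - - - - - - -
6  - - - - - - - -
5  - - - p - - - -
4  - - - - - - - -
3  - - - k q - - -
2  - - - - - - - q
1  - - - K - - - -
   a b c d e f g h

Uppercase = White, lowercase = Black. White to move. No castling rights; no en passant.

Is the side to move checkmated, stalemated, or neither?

stalemate

White to move; white king on d1.
In check: no.
King squares — c1: attacked by Qe3; e1: attacked by Qe3; c2: attacked by Qh2; d2: attacked by Qh2; e2: attacked by Qh2.
Legal moves for White: none.
Not in check and no legal moves → stalemate.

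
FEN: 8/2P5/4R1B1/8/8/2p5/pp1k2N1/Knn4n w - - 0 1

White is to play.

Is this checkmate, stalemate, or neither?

White to move; white king on a1.
In check: yes, from the black pawn on b2.
King squares — b1: attacked by Pa2; a2: attacked by Nc1; b2: attacked by Pc3.
Legal moves for White: none.
In check with no legal moves → checkmate.

checkmate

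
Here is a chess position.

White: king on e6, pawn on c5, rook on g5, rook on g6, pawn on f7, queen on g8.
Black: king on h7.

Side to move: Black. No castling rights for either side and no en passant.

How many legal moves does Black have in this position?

Black to move; king on h7.
In check: yes, from the white queen on g8.
Legal moves: none.
Count: 0.

0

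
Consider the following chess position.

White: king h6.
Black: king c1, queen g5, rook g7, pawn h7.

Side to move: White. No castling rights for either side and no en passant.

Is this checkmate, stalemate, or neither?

White to move; white king on h6.
In check: yes, from the black queen on g5.
King squares — g5: attacked by Rg7; h5: attacked by Qg5; g6: attacked by Qg5; g7: attacked by Qg5; h7: attacked by Rg7.
Legal moves for White: none.
In check with no legal moves → checkmate.

checkmate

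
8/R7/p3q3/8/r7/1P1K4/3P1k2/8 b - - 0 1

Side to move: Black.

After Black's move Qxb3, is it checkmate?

After Qxb3: white king on d3; in check: yes, from the black queen on b3.
King squares — c2: attacked by Qb3; d2: own pawn; e2: attacked by Kf2; c3: attacked by Qb3; e3: attacked by Kf2; c4: attacked by Qb3; d4: attacked by Ra4; e4: attacked by Ra4.
White has no legal moves → checkmate.

yes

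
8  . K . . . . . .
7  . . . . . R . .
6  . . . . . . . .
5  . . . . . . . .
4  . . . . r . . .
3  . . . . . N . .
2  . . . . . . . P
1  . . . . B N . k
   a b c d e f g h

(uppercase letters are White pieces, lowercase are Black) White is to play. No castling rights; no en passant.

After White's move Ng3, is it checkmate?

After Ng3: black king on h1; in check: yes, from the white knight on g3.
Black has 1 legal reply: Kg2.
In check but a legal move exists → not checkmate.

no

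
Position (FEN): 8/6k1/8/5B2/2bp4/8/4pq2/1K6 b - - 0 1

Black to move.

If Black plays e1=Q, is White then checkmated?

After e1=Q: white king on b1; in check: yes, from the black queen on e1.
King squares — a1: attacked by Qe1; c1: attacked by Qe1; a2: attacked by Qf2; b2: attacked by Qf2; c2: attacked by Qf2.
White has no legal moves → checkmate.

yes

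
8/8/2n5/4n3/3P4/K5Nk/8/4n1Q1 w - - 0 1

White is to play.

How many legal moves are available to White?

White to move; king on a3.
In check: no.
Legal moves: Nh5, Nf5, Ne4, Ne2, Nh1, Nf1, Ka4, Kb3, Kb2, Ka2, Qe3, Qh2+, Qg2+, Qf2, Qh1+, Qf1+, Qxe1, dxe5, d5.
Count: 19.

19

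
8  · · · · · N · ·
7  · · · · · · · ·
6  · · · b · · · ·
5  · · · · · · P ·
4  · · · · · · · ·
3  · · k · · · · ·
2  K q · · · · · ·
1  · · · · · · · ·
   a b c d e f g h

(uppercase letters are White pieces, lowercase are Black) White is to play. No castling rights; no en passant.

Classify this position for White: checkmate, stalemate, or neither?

White to move; white king on a2.
In check: yes, from the black queen on b2.
King squares — a1: attacked by Qb2; b1: attacked by Qb2; b2: attacked by Kc3; a3: attacked by Qb2; b3: attacked by Qb2.
Legal moves for White: none.
In check with no legal moves → checkmate.

checkmate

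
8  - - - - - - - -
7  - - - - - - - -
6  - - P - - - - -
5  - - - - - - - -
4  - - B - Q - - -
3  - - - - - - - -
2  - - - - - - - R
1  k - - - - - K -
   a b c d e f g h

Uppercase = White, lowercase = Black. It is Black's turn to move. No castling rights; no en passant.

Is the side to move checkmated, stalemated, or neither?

Black to move; black king on a1.
In check: no.
King squares — b1: attacked by Qe4; a2: attacked by Rh2; b2: attacked by Rh2.
Legal moves for Black: none.
Not in check and no legal moves → stalemate.

stalemate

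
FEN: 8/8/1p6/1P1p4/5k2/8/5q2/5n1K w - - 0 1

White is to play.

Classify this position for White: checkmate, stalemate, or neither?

White to move; white king on h1.
In check: no.
King squares — g1: attacked by Qf2; g2: attacked by Qf2; h2: attacked by Nf1.
Legal moves for White: none.
Not in check and no legal moves → stalemate.

stalemate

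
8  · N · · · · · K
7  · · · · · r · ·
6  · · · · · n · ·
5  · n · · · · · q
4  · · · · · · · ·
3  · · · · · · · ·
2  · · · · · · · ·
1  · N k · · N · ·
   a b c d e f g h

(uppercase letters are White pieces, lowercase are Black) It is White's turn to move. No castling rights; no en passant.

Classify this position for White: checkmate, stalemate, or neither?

checkmate

White to move; white king on h8.
In check: yes, from the black queen on h5.
King squares — g7: attacked by Rf7; h7: attacked by Qh5; g8: attacked by Nf6.
Legal moves for White: none.
In check with no legal moves → checkmate.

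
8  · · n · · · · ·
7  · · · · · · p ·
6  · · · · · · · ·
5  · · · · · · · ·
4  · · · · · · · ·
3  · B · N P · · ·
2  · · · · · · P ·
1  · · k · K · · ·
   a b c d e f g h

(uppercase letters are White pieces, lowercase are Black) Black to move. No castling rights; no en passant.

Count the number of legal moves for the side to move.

Black to move; king on c1.
In check: yes, from the white knight on d3.
Legal moves: Kb1.
Count: 1.

1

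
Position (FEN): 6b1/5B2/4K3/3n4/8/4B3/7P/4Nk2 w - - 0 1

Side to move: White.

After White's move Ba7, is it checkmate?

no

After Ba7: black king on f1; in check: no.
Black is not in check, so this cannot be checkmate.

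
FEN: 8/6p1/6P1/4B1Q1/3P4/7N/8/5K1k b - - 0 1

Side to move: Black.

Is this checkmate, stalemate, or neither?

stalemate

Black to move; black king on h1.
In check: no.
King squares — g1: attacked by Kf1; g2: attacked by Kf1; h2: attacked by Be5.
Legal moves for Black: none.
Not in check and no legal moves → stalemate.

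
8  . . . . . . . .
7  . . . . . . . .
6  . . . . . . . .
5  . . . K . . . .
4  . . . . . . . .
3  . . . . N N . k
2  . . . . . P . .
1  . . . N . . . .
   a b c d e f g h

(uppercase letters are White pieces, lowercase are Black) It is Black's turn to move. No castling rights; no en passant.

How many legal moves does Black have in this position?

0

Black to move; king on h3.
In check: no.
Legal moves: none.
Count: 0.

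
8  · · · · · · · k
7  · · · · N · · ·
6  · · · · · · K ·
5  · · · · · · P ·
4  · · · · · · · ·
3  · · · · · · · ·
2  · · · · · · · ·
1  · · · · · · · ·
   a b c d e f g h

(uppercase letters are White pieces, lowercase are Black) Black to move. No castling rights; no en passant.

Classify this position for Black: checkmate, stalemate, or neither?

Black to move; black king on h8.
In check: no.
King squares — g7: attacked by Kg6; h7: attacked by Kg6; g8: attacked by Ne7.
Legal moves for Black: none.
Not in check and no legal moves → stalemate.

stalemate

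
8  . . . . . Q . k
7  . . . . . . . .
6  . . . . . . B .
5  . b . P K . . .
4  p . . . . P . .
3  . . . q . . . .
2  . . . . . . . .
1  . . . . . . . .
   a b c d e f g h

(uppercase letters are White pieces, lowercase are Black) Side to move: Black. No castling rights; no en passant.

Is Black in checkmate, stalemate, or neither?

checkmate

Black to move; black king on h8.
In check: yes, from the white queen on f8.
King squares — g7: attacked by Qf8; h7: attacked by Bg6; g8: attacked by Qf8.
Legal moves for Black: none.
In check with no legal moves → checkmate.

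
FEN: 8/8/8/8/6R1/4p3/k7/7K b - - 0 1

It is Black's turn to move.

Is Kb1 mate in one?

After Kb1: white king on h1; in check: no.
White is not in check, so this cannot be checkmate.

no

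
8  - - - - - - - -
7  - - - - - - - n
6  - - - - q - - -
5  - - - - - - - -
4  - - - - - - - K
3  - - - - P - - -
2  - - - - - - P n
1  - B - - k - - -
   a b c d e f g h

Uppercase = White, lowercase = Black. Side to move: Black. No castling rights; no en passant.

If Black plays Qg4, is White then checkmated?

After Qg4: white king on h4; in check: yes, from the black queen on g4.
King squares — g3: attacked by Qg4; h3: attacked by Qg4; g4: attacked by Nh2; g5: attacked by Qg4; h5: attacked by Qg4.
White has no legal moves → checkmate.

yes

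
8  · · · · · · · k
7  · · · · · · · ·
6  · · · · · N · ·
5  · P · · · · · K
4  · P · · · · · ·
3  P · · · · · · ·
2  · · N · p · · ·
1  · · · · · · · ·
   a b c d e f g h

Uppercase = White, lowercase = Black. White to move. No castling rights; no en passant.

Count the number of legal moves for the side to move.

18

White to move; king on h5.
In check: no.
Legal moves: Ng8, Ne8, Nh7, Nd7, Nd5, Ng4, Ne4, Kh6, Kg6, Kg5, Kh4, Kg4, Nd4, Ne3, Ne1, Na1, b6, a4.
Count: 18.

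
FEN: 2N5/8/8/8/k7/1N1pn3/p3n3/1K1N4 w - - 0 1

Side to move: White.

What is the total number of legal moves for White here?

3

White to move; king on b1.
In check: yes, from the black pawn on a2.
Legal moves: Kb2, Kxa2, Ka1.
Count: 3.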